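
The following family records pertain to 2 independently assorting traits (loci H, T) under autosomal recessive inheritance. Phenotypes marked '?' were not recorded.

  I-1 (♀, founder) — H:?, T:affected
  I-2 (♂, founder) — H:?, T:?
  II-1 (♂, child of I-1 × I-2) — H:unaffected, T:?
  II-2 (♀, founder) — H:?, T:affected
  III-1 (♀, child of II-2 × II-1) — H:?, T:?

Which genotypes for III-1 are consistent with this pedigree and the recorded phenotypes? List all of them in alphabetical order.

H/I-1 ? ·: HH|Hh|hh
H/I-2 ? ·: HH|Hh|hh
H/II-1 un I-1×I-2: HH|Hh
H/II-2 ? ·: HH|Hh|hh
H/III-1 ? II-2×II-1: HH|Hh|hh
⇒ H over [I-1,I-2,II-1,II-2,III-1]: 65 consistent
T/I-1 aff ·: tt
T/I-2 ? ·: TT|Tt|tt
T/II-1 ? I-1×I-2: Tt|tt
T/II-2 aff ·: tt
T/III-1 ? II-2×II-1: Tt|tt
⇒ T over [I-1,I-2,II-1,II-2,III-1]: 6 consistent

III-1 ∈ {HH Tt, HH tt, Hh Tt, Hh tt, hh Tt, hh tt}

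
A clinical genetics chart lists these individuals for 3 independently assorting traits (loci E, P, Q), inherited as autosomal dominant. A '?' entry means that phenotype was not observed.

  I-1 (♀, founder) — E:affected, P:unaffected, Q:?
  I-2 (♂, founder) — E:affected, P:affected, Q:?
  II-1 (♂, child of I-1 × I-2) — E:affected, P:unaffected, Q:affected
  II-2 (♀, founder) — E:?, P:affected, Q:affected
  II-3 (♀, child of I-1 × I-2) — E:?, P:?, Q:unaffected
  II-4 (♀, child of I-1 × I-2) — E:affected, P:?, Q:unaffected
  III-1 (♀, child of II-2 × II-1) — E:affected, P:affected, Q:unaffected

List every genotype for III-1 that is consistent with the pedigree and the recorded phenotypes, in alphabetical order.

III-1 ∈ {EE Pp qq, Ee Pp qq}

E/I-1 aff ·: Ee|EE
E/I-2 aff ·: Ee|EE
E/II-1 aff I-1×I-2: Ee|EE
E/II-2 ? ·: ee|Ee|EE
E/II-3 ? I-1×I-2: ee|Ee|EE
E/II-4 aff I-1×I-2: Ee|EE
E/III-1 aff II-2×II-1: Ee|EE
⇒ E over [I-1,I-2,II-1,II-2,II-3,II-4,III-1]: 130 consistent
P/I-1 un ·: pp
P/I-2 aff ·: Pp
P/II-1 un I-1×I-2: pp
P/II-2 aff ·: Pp|PP
P/II-3 ? I-1×I-2: pp|Pp
P/II-4 ? I-1×I-2: pp|Pp
P/III-1 aff II-2×II-1: Pp
⇒ P over [I-1,I-2,II-1,II-2,II-3,II-4,III-1]: 8 consistent
Q/I-1 ? ·: qq|Qq
Q/I-2 ? ·: qq|Qq
Q/II-1 aff I-1×I-2: Qq
Q/II-2 aff ·: Qq
Q/II-3 un I-1×I-2: qq
Q/II-4 un I-1×I-2: qq
Q/III-1 un II-2×II-1: qq
⇒ Q over [I-1,I-2,II-1,II-2,II-3,II-4,III-1]: 3 consistent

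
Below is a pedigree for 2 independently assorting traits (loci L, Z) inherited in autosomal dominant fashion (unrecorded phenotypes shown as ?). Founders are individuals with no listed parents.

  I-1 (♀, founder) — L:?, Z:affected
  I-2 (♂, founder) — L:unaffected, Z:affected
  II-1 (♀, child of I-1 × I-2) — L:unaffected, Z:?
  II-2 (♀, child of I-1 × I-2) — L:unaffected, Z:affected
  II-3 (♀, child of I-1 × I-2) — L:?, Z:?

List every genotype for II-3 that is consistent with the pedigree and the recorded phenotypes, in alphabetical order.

II-3 ∈ {Ll ZZ, Ll Zz, Ll zz, ll ZZ, ll Zz, ll zz}

L/I-1 ? ·: ll|Ll
L/I-2 un ·: ll
L/II-1 un I-1×I-2: ll
L/II-2 un I-1×I-2: ll
L/II-3 ? I-1×I-2: ll|Ll
⇒ L over [I-1,I-2,II-1,II-2,II-3]: 3 consistent
Z/I-1 aff ·: Zz|ZZ
Z/I-2 aff ·: Zz|ZZ
Z/II-1 ? I-1×I-2: zz|Zz|ZZ
Z/II-2 aff I-1×I-2: Zz|ZZ
Z/II-3 ? I-1×I-2: zz|Zz|ZZ
⇒ Z over [I-1,I-2,II-1,II-2,II-3]: 35 consistent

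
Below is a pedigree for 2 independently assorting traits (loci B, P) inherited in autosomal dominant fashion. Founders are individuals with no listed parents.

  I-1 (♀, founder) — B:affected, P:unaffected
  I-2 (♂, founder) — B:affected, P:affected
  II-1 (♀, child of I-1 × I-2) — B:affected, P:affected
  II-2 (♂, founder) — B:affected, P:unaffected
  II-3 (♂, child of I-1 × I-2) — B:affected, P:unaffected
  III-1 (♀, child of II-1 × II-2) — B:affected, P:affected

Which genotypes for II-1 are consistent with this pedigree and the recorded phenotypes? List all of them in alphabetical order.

II-1 ∈ {BB Pp, Bb Pp}

B/I-1 aff ·: Bb|BB
B/I-2 aff ·: Bb|BB
B/II-1 aff I-1×I-2: Bb|BB
B/II-2 aff ·: Bb|BB
B/II-3 aff I-1×I-2: Bb|BB
B/III-1 aff II-1×II-2: Bb|BB
⇒ B over [I-1,I-2,II-1,II-2,II-3,III-1]: 45 consistent
P/I-1 un ·: pp
P/I-2 aff ·: Pp
P/II-1 aff I-1×I-2: Pp
P/II-2 un ·: pp
P/II-3 un I-1×I-2: pp
P/III-1 aff II-1×II-2: Pp
⇒ P over [I-1,I-2,II-1,II-2,II-3,III-1]: 1 consistent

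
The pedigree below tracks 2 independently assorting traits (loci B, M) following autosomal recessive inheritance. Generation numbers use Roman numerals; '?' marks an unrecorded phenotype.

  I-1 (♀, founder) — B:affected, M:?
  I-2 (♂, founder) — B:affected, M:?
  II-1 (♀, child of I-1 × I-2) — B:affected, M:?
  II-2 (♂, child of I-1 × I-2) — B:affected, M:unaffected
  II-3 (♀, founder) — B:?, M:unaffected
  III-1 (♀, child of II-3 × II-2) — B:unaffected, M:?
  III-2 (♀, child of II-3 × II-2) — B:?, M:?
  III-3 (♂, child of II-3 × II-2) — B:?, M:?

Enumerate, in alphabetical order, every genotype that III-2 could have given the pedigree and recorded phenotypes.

B/I-1 aff ·: bb
B/I-2 aff ·: bb
B/II-1 aff I-1×I-2: bb
B/II-2 aff I-1×I-2: bb
B/II-3 ? ·: BB|Bb
B/III-1 un II-3×II-2: Bb
B/III-2 ? II-3×II-2: Bb|bb
B/III-3 ? II-3×II-2: Bb|bb
⇒ B over [I-1,I-2,II-1,II-2,II-3,III-1,III-2,III-3]: 5 consistent
M/I-1 ? ·: MM|Mm|mm
M/I-2 ? ·: MM|Mm|mm
M/II-1 ? I-1×I-2: MM|Mm|mm
M/II-2 un I-1×I-2: MM|Mm
M/II-3 un ·: MM|Mm
M/III-1 ? II-3×II-2: MM|Mm|mm
M/III-2 ? II-3×II-2: MM|Mm|mm
M/III-3 ? II-3×II-2: MM|Mm|mm
⇒ M over [I-1,I-2,II-1,II-2,II-3,III-1,III-2,III-3]: 527 consistent

III-2 ∈ {Bb MM, Bb Mm, Bb mm, bb MM, bb Mm, bb mm}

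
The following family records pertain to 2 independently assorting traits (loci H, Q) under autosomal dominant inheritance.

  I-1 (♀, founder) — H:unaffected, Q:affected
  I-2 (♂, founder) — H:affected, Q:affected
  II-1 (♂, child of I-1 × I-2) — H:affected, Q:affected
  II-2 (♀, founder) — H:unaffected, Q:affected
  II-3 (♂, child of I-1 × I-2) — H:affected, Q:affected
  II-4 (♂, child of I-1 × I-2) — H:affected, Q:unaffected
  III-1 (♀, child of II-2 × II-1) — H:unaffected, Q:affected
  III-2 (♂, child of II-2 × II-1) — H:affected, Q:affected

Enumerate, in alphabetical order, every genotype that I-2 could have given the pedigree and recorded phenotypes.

I-2 ∈ {HH Qq, Hh Qq}

H/I-1 un ·: hh
H/I-2 aff ·: Hh|HH
H/II-1 aff I-1×I-2: Hh
H/II-2 un ·: hh
H/II-3 aff I-1×I-2: Hh
H/II-4 aff I-1×I-2: Hh
H/III-1 un II-2×II-1: hh
H/III-2 aff II-2×II-1: Hh
⇒ H over [I-1,I-2,II-1,II-2,II-3,II-4,III-1,III-2]: 2 consistent
Q/I-1 aff ·: Qq
Q/I-2 aff ·: Qq
Q/II-1 aff I-1×I-2: Qq|QQ
Q/II-2 aff ·: Qq|QQ
Q/II-3 aff I-1×I-2: Qq|QQ
Q/II-4 un I-1×I-2: qq
Q/III-1 aff II-2×II-1: Qq|QQ
Q/III-2 aff II-2×II-1: Qq|QQ
⇒ Q over [I-1,I-2,II-1,II-2,II-3,II-4,III-1,III-2]: 26 consistent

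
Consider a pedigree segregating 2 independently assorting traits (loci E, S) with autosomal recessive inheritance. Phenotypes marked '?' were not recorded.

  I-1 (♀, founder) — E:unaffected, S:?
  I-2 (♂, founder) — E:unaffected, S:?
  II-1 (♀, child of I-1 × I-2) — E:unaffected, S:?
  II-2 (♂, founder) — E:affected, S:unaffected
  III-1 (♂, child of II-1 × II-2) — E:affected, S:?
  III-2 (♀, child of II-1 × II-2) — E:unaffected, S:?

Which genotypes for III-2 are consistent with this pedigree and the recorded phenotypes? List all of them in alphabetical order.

E/I-1 un ·: EE|Ee
E/I-2 un ·: EE|Ee
E/II-1 un I-1×I-2: Ee
E/II-2 aff ·: ee
E/III-1 aff II-1×II-2: ee
E/III-2 un II-1×II-2: Ee
⇒ E over [I-1,I-2,II-1,II-2,III-1,III-2]: 3 consistent
S/I-1 ? ·: SS|Ss|ss
S/I-2 ? ·: SS|Ss|ss
S/II-1 ? I-1×I-2: SS|Ss|ss
S/II-2 un ·: SS|Ss
S/III-1 ? II-1×II-2: SS|Ss|ss
S/III-2 ? II-1×II-2: SS|Ss|ss
⇒ S over [I-1,I-2,II-1,II-2,III-1,III-2]: 131 consistent

III-2 ∈ {Ee SS, Ee Ss, Ee ss}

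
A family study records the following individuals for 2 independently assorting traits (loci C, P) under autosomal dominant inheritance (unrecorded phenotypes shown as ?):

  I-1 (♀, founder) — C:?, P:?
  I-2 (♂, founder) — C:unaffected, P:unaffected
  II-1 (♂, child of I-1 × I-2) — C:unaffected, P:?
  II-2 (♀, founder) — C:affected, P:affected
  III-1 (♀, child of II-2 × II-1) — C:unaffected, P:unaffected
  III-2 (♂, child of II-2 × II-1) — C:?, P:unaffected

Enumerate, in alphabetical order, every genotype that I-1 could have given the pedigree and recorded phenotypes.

C/I-1 ? ·: cc|Cc
C/I-2 un ·: cc
C/II-1 un I-1×I-2: cc
C/II-2 aff ·: Cc
C/III-1 un II-2×II-1: cc
C/III-2 ? II-2×II-1: cc|Cc
⇒ C over [I-1,I-2,II-1,II-2,III-1,III-2]: 4 consistent
P/I-1 ? ·: pp|Pp|PP
P/I-2 un ·: pp
P/II-1 ? I-1×I-2: pp|Pp
P/II-2 aff ·: Pp
P/III-1 un II-2×II-1: pp
P/III-2 un II-2×II-1: pp
⇒ P over [I-1,I-2,II-1,II-2,III-1,III-2]: 4 consistent

I-1 ∈ {Cc PP, Cc Pp, Cc pp, cc PP, cc Pp, cc pp}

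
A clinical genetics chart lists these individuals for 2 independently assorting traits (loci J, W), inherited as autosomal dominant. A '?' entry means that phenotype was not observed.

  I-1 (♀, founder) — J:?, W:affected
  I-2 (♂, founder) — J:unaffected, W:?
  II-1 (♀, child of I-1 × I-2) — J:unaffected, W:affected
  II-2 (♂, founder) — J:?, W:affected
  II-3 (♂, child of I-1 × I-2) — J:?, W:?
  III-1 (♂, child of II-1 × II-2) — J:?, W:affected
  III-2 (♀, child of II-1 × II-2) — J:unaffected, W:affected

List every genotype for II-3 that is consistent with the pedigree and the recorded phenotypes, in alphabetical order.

II-3 ∈ {Jj WW, Jj Ww, Jj ww, jj WW, jj Ww, jj ww}

J/I-1 ? ·: jj|Jj
J/I-2 un ·: jj
J/II-1 un I-1×I-2: jj
J/II-2 ? ·: jj|Jj
J/II-3 ? I-1×I-2: jj|Jj
J/III-1 ? II-1×II-2: jj|Jj
J/III-2 un II-1×II-2: jj
⇒ J over [I-1,I-2,II-1,II-2,II-3,III-1,III-2]: 9 consistent
W/I-1 aff ·: Ww|WW
W/I-2 ? ·: ww|Ww|WW
W/II-1 aff I-1×I-2: Ww|WW
W/II-2 aff ·: Ww|WW
W/II-3 ? I-1×I-2: ww|Ww|WW
W/III-1 aff II-1×II-2: Ww|WW
W/III-2 aff II-1×II-2: Ww|WW
⇒ W over [I-1,I-2,II-1,II-2,II-3,III-1,III-2]: 120 consistent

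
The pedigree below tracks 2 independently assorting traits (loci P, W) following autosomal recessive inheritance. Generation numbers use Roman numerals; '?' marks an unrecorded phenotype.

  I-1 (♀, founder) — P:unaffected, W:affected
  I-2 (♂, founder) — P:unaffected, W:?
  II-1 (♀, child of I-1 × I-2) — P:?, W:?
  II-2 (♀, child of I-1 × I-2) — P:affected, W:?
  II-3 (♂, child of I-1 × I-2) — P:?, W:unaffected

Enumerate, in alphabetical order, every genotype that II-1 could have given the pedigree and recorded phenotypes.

P/I-1 un ·: Pp
P/I-2 un ·: Pp
P/II-1 ? I-1×I-2: PP|Pp|pp
P/II-2 aff I-1×I-2: pp
P/II-3 ? I-1×I-2: PP|Pp|pp
⇒ P over [I-1,I-2,II-1,II-2,II-3]: 9 consistent
W/I-1 aff ·: ww
W/I-2 ? ·: WW|Ww
W/II-1 ? I-1×I-2: Ww|ww
W/II-2 ? I-1×I-2: Ww|ww
W/II-3 un I-1×I-2: Ww
⇒ W over [I-1,I-2,II-1,II-2,II-3]: 5 consistent

II-1 ∈ {PP Ww, PP ww, Pp Ww, Pp ww, pp Ww, pp ww}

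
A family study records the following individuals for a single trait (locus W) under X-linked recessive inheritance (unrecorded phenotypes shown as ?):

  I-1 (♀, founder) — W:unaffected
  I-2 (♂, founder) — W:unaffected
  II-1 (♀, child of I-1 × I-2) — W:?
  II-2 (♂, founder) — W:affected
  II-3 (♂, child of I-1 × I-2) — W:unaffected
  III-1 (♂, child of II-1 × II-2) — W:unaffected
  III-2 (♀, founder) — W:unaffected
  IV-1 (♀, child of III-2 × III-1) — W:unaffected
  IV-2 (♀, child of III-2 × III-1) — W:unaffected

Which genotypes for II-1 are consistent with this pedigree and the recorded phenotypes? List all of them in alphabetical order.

II-1 ∈ {X^WX^W, X^WX^w}

W/I-1 un ·: X^WX^W|X^WX^w
W/I-2 un ·: X^WY
W/II-1 ? I-1×I-2: X^WX^W|X^WX^w
W/II-2 aff ·: X^wY
W/II-3 un I-1×I-2: X^WY
W/III-1 un II-1×II-2: X^WY
W/III-2 un ·: X^WX^W|X^WX^w
W/IV-1 un III-2×III-1: X^WX^W|X^WX^w
W/IV-2 un III-2×III-1: X^WX^W|X^WX^w
⇒ W over [I-1,I-2,II-1,II-2,II-3,III-1,III-2,IV-1,IV-2]: 15 consistent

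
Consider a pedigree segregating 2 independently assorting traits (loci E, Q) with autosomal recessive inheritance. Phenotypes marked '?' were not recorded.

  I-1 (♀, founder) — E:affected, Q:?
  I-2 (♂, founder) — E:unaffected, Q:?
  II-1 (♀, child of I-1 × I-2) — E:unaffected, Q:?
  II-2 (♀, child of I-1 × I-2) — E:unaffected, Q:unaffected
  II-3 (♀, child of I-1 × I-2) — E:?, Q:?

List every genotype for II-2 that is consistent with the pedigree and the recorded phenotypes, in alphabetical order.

II-2 ∈ {Ee QQ, Ee Qq}

E/I-1 aff ·: ee
E/I-2 un ·: EE|Ee
E/II-1 un I-1×I-2: Ee
E/II-2 un I-1×I-2: Ee
E/II-3 ? I-1×I-2: Ee|ee
⇒ E over [I-1,I-2,II-1,II-2,II-3]: 3 consistent
Q/I-1 ? ·: QQ|Qq|qq
Q/I-2 ? ·: QQ|Qq|qq
Q/II-1 ? I-1×I-2: QQ|Qq|qq
Q/II-2 un I-1×I-2: QQ|Qq
Q/II-3 ? I-1×I-2: QQ|Qq|qq
⇒ Q over [I-1,I-2,II-1,II-2,II-3]: 45 consistent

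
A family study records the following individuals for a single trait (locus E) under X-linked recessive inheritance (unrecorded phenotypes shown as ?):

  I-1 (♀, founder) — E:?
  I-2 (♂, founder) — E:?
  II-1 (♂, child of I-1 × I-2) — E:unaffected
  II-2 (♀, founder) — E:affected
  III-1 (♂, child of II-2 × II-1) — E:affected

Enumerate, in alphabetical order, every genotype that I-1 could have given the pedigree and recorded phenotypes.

I-1 ∈ {X^EX^E, X^EX^e}

E/I-1 ? ·: X^EX^E|X^EX^e
E/I-2 ? ·: X^EY|X^eY
E/II-1 un I-1×I-2: X^EY
E/II-2 aff ·: X^eX^e
E/III-1 aff II-2×II-1: X^eY
⇒ E over [I-1,I-2,II-1,II-2,III-1]: 4 consistent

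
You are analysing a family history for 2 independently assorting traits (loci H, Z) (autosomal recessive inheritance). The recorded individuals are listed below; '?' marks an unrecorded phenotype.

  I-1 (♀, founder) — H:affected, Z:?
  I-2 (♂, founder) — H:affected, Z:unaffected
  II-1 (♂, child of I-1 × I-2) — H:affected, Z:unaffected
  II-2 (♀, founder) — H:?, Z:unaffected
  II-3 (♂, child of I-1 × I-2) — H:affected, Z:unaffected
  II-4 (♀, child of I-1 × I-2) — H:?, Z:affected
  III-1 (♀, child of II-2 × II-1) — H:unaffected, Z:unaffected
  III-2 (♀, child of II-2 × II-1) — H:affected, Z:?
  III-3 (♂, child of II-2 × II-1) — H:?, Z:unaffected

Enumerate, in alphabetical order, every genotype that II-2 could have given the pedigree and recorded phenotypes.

II-2 ∈ {Hh ZZ, Hh Zz}

H/I-1 aff ·: hh
H/I-2 aff ·: hh
H/II-1 aff I-1×I-2: hh
H/II-2 ? ·: Hh
H/II-3 aff I-1×I-2: hh
H/II-4 ? I-1×I-2: hh
H/III-1 un II-2×II-1: Hh
H/III-2 aff II-2×II-1: hh
H/III-3 ? II-2×II-1: Hh|hh
⇒ H over [I-1,I-2,II-1,II-2,II-3,II-4,III-1,III-2,III-3]: 2 consistent
Z/I-1 ? ·: Zz|zz
Z/I-2 un ·: Zz
Z/II-1 un I-1×I-2: ZZ|Zz
Z/II-2 un ·: ZZ|Zz
Z/II-3 un I-1×I-2: ZZ|Zz
Z/II-4 aff I-1×I-2: zz
Z/III-1 un II-2×II-1: ZZ|Zz
Z/III-2 ? II-2×II-1: ZZ|Zz|zz
Z/III-3 un II-2×II-1: ZZ|Zz
⇒ Z over [I-1,I-2,II-1,II-2,II-3,II-4,III-1,III-2,III-3]: 78 consistent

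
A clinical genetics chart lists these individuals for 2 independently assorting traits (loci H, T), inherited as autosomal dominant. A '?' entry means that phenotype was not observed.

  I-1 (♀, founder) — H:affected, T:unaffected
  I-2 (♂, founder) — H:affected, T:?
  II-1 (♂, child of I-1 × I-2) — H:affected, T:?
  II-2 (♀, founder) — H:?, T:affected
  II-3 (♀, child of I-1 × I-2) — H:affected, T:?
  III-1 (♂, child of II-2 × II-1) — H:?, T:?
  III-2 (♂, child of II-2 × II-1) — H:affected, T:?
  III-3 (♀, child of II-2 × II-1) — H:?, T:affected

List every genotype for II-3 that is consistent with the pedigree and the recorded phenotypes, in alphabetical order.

II-3 ∈ {HH Tt, HH tt, Hh Tt, Hh tt}

H/I-1 aff ·: Hh|HH
H/I-2 aff ·: Hh|HH
H/II-1 aff I-1×I-2: Hh|HH
H/II-2 ? ·: hh|Hh|HH
H/II-3 aff I-1×I-2: Hh|HH
H/III-1 ? II-2×II-1: hh|Hh|HH
H/III-2 aff II-2×II-1: Hh|HH
H/III-3 ? II-2×II-1: hh|Hh|HH
⇒ H over [I-1,I-2,II-1,II-2,II-3,III-1,III-2,III-3]: 250 consistent
T/I-1 un ·: tt
T/I-2 ? ·: tt|Tt|TT
T/II-1 ? I-1×I-2: tt|Tt
T/II-2 aff ·: Tt|TT
T/II-3 ? I-1×I-2: tt|Tt
T/III-1 ? II-2×II-1: tt|Tt|TT
T/III-2 ? II-2×II-1: tt|Tt|TT
T/III-3 aff II-2×II-1: Tt|TT
⇒ T over [I-1,I-2,II-1,II-2,II-3,III-1,III-2,III-3]: 93 consistent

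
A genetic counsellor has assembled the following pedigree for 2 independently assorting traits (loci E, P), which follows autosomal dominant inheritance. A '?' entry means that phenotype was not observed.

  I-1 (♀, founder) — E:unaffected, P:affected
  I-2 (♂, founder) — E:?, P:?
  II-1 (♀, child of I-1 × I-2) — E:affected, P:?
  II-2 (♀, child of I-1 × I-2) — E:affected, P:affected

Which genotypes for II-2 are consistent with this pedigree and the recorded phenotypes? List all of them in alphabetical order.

E/I-1 un ·: ee
E/I-2 ? ·: Ee|EE
E/II-1 aff I-1×I-2: Ee
E/II-2 aff I-1×I-2: Ee
⇒ E over [I-1,I-2,II-1,II-2]: 2 consistent
P/I-1 aff ·: Pp|PP
P/I-2 ? ·: pp|Pp|PP
P/II-1 ? I-1×I-2: pp|Pp|PP
P/II-2 aff I-1×I-2: Pp|PP
⇒ P over [I-1,I-2,II-1,II-2]: 18 consistent

II-2 ∈ {Ee PP, Ee Pp}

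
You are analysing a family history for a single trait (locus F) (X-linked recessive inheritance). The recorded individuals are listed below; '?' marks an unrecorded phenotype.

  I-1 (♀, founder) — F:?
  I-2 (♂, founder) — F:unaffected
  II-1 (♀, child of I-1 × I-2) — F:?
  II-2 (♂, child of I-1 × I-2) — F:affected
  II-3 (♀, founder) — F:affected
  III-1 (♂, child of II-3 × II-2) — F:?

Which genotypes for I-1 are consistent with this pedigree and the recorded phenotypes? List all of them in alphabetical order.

F/I-1 ? ·: X^FX^f|X^fX^f
F/I-2 un ·: X^FY
F/II-1 ? I-1×I-2: X^FX^F|X^FX^f
F/II-2 aff I-1×I-2: X^fY
F/II-3 aff ·: X^fX^f
F/III-1 ? II-3×II-2: X^fY
⇒ F over [I-1,I-2,II-1,II-2,II-3,III-1]: 3 consistent

I-1 ∈ {X^FX^f, X^fX^f}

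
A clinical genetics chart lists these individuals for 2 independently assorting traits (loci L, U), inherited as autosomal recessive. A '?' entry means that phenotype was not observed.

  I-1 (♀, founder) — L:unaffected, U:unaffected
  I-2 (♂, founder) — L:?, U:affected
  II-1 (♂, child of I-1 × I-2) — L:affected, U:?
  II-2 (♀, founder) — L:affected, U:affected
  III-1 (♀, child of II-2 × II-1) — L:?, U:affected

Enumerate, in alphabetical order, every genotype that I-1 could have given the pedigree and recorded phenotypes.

L/I-1 un ·: Ll
L/I-2 ? ·: Ll|ll
L/II-1 aff I-1×I-2: ll
L/II-2 aff ·: ll
L/III-1 ? II-2×II-1: ll
⇒ L over [I-1,I-2,II-1,II-2,III-1]: 2 consistent
U/I-1 un ·: UU|Uu
U/I-2 aff ·: uu
U/II-1 ? I-1×I-2: Uu|uu
U/II-2 aff ·: uu
U/III-1 aff II-2×II-1: uu
⇒ U over [I-1,I-2,II-1,II-2,III-1]: 3 consistent

I-1 ∈ {Ll UU, Ll Uu}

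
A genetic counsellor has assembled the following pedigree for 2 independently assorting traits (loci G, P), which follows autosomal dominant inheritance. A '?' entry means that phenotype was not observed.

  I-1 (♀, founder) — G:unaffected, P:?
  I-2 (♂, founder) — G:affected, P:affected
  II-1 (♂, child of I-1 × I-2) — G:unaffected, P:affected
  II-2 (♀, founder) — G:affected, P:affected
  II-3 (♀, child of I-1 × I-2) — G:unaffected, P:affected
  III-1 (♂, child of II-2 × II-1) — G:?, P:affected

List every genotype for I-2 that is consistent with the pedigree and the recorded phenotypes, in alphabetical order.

G/I-1 un ·: gg
G/I-2 aff ·: Gg
G/II-1 un I-1×I-2: gg
G/II-2 aff ·: Gg|GG
G/II-3 un I-1×I-2: gg
G/III-1 ? II-2×II-1: gg|Gg
⇒ G over [I-1,I-2,II-1,II-2,II-3,III-1]: 3 consistent
P/I-1 ? ·: pp|Pp|PP
P/I-2 aff ·: Pp|PP
P/II-1 aff I-1×I-2: Pp|PP
P/II-2 aff ·: Pp|PP
P/II-3 aff I-1×I-2: Pp|PP
P/III-1 aff II-2×II-1: Pp|PP
⇒ P over [I-1,I-2,II-1,II-2,II-3,III-1]: 53 consistent

I-2 ∈ {Gg PP, Gg Pp}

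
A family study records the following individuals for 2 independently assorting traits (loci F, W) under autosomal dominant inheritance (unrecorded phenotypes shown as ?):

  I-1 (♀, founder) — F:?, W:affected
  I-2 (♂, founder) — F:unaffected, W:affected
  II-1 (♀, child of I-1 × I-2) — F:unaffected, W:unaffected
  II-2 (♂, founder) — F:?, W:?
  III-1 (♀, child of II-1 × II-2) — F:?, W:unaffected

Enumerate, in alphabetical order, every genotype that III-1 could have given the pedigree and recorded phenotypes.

III-1 ∈ {Ff ww, ff ww}

F/I-1 ? ·: ff|Ff
F/I-2 un ·: ff
F/II-1 un I-1×I-2: ff
F/II-2 ? ·: ff|Ff|FF
F/III-1 ? II-1×II-2: ff|Ff
⇒ F over [I-1,I-2,II-1,II-2,III-1]: 8 consistent
W/I-1 aff ·: Ww
W/I-2 aff ·: Ww
W/II-1 un I-1×I-2: ww
W/II-2 ? ·: ww|Ww
W/III-1 un II-1×II-2: ww
⇒ W over [I-1,I-2,II-1,II-2,III-1]: 2 consistent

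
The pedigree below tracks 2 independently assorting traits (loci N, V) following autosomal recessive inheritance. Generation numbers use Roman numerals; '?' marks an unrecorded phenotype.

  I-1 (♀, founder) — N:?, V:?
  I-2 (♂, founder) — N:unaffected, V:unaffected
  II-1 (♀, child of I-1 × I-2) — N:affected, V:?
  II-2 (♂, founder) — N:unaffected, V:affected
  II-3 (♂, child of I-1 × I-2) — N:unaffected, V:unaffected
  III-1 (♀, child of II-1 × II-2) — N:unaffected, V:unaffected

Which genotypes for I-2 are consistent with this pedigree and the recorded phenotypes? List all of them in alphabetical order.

I-2 ∈ {Nn VV, Nn Vv}

N/I-1 ? ·: Nn|nn
N/I-2 un ·: Nn
N/II-1 aff I-1×I-2: nn
N/II-2 un ·: NN|Nn
N/II-3 un I-1×I-2: NN|Nn
N/III-1 un II-1×II-2: Nn
⇒ N over [I-1,I-2,II-1,II-2,II-3,III-1]: 6 consistent
V/I-1 ? ·: VV|Vv|vv
V/I-2 un ·: VV|Vv
V/II-1 ? I-1×I-2: VV|Vv
V/II-2 aff ·: vv
V/II-3 un I-1×I-2: VV|Vv
V/III-1 un II-1×II-2: Vv
⇒ V over [I-1,I-2,II-1,II-2,II-3,III-1]: 15 consistent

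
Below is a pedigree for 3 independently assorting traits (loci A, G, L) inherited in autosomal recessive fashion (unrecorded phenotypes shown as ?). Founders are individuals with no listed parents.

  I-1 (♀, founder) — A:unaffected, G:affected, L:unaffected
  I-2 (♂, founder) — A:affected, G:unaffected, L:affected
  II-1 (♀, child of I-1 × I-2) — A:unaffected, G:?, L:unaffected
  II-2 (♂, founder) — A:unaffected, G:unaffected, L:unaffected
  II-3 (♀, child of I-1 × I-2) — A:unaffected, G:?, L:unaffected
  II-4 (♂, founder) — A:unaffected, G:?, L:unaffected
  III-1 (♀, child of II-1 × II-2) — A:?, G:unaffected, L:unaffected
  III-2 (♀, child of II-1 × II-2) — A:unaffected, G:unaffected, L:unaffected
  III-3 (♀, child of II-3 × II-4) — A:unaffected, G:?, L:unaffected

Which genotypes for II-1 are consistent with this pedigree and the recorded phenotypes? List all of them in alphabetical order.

A/I-1 un ·: AA|Aa
A/I-2 aff ·: aa
A/II-1 un I-1×I-2: Aa
A/II-2 un ·: AA|Aa
A/II-3 un I-1×I-2: Aa
A/II-4 un ·: AA|Aa
A/III-1 ? II-1×II-2: AA|Aa|aa
A/III-2 un II-1×II-2: AA|Aa
A/III-3 un II-3×II-4: AA|Aa
⇒ A over [I-1,I-2,II-1,II-2,II-3,II-4,III-1,III-2,III-3]: 80 consistent
G/I-1 aff ·: gg
G/I-2 un ·: GG|Gg
G/II-1 ? I-1×I-2: Gg|gg
G/II-2 un ·: GG|Gg
G/II-3 ? I-1×I-2: Gg|gg
G/II-4 ? ·: GG|Gg|gg
G/III-1 un II-1×II-2: GG|Gg
G/III-2 un II-1×II-2: GG|Gg
G/III-3 ? II-3×II-4: GG|Gg|gg
⇒ G over [I-1,I-2,II-1,II-2,II-3,II-4,III-1,III-2,III-3]: 166 consistent
L/I-1 un ·: LL|Ll
L/I-2 aff ·: ll
L/II-1 un I-1×I-2: Ll
L/II-2 un ·: LL|Ll
L/II-3 un I-1×I-2: Ll
L/II-4 un ·: LL|Ll
L/III-1 un II-1×II-2: LL|Ll
L/III-2 un II-1×II-2: LL|Ll
L/III-3 un II-3×II-4: LL|Ll
⇒ L over [I-1,I-2,II-1,II-2,II-3,II-4,III-1,III-2,III-3]: 64 consistent

II-1 ∈ {Aa Gg Ll, Aa gg Ll}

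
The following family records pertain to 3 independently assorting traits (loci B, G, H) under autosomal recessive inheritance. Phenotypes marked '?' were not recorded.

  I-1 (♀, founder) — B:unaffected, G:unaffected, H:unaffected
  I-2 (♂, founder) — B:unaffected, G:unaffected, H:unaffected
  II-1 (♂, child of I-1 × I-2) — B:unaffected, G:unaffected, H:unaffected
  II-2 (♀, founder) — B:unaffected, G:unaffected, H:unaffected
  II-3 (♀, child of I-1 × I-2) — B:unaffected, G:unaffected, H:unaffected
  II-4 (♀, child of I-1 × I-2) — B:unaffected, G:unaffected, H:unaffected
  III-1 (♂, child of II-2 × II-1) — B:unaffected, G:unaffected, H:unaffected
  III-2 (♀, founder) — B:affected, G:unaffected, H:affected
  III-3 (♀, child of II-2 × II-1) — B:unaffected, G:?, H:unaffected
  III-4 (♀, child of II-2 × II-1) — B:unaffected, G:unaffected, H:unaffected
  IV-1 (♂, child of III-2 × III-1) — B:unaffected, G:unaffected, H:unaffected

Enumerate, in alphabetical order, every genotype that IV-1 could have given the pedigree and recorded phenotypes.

IV-1 ∈ {Bb GG Hh, Bb Gg Hh}

B/I-1 un ·: BB|Bb
B/I-2 un ·: BB|Bb
B/II-1 un I-1×I-2: BB|Bb
B/II-2 un ·: BB|Bb
B/II-3 un I-1×I-2: BB|Bb
B/II-4 un I-1×I-2: BB|Bb
B/III-1 un II-2×II-1: BB|Bb
B/III-2 aff ·: bb
B/III-3 un II-2×II-1: BB|Bb
B/III-4 un II-2×II-1: BB|Bb
B/IV-1 un III-2×III-1: Bb
⇒ B over [I-1,I-2,II-1,II-2,II-3,II-4,III-1,III-2,III-3,III-4,IV-1]: 309 consistent
G/I-1 un ·: GG|Gg
G/I-2 un ·: GG|Gg
G/II-1 un I-1×I-2: GG|Gg
G/II-2 un ·: GG|Gg
G/II-3 un I-1×I-2: GG|Gg
G/II-4 un I-1×I-2: GG|Gg
G/III-1 un II-2×II-1: GG|Gg
G/III-2 un ·: GG|Gg
G/III-3 ? II-2×II-1: GG|Gg|gg
G/III-4 un II-2×II-1: GG|Gg
G/IV-1 un III-2×III-1: GG|Gg
⇒ G over [I-1,I-2,II-1,II-2,II-3,II-4,III-1,III-2,III-3,III-4,IV-1]: 1243 consistent
H/I-1 un ·: HH|Hh
H/I-2 un ·: HH|Hh
H/II-1 un I-1×I-2: HH|Hh
H/II-2 un ·: HH|Hh
H/II-3 un I-1×I-2: HH|Hh
H/II-4 un I-1×I-2: HH|Hh
H/III-1 un II-2×II-1: HH|Hh
H/III-2 aff ·: hh
H/III-3 un II-2×II-1: HH|Hh
H/III-4 un II-2×II-1: HH|Hh
H/IV-1 un III-2×III-1: Hh
⇒ H over [I-1,I-2,II-1,II-2,II-3,II-4,III-1,III-2,III-3,III-4,IV-1]: 309 consistent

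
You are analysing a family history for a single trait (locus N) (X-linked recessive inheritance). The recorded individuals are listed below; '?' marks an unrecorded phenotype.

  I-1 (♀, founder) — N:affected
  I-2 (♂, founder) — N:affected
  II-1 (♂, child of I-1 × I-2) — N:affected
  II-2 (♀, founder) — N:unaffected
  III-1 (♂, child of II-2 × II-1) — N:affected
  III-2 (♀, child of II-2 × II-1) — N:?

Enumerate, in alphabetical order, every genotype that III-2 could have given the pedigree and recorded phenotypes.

III-2 ∈ {X^NX^n, X^nX^n}

N/I-1 aff ·: X^nX^n
N/I-2 aff ·: X^nY
N/II-1 aff I-1×I-2: X^nY
N/II-2 un ·: X^NX^n
N/III-1 aff II-2×II-1: X^nY
N/III-2 ? II-2×II-1: X^NX^n|X^nX^n
⇒ N over [I-1,I-2,II-1,II-2,III-1,III-2]: 2 consistent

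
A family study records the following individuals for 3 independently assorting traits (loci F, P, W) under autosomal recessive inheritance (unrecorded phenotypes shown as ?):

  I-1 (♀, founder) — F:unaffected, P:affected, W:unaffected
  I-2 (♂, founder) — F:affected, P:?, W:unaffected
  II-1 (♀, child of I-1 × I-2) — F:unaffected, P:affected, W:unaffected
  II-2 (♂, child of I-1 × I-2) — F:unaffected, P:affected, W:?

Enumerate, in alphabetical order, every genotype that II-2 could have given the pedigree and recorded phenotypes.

F/I-1 un ·: FF|Ff
F/I-2 aff ·: ff
F/II-1 un I-1×I-2: Ff
F/II-2 un I-1×I-2: Ff
⇒ F over [I-1,I-2,II-1,II-2]: 2 consistent
P/I-1 aff ·: pp
P/I-2 ? ·: Pp|pp
P/II-1 aff I-1×I-2: pp
P/II-2 aff I-1×I-2: pp
⇒ P over [I-1,I-2,II-1,II-2]: 2 consistent
W/I-1 un ·: WW|Ww
W/I-2 un ·: WW|Ww
W/II-1 un I-1×I-2: WW|Ww
W/II-2 ? I-1×I-2: WW|Ww|ww
⇒ W over [I-1,I-2,II-1,II-2]: 15 consistent

II-2 ∈ {Ff pp WW, Ff pp Ww, Ff pp ww}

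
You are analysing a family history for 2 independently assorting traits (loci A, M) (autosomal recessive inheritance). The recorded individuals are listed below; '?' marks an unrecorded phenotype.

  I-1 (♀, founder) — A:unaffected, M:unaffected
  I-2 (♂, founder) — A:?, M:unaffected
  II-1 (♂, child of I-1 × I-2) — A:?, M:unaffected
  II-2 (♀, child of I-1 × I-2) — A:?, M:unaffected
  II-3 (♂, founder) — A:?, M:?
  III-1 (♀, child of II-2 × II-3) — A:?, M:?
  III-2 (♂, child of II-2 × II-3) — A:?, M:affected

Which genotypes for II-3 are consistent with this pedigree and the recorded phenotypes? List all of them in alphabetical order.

II-3 ∈ {AA Mm, AA mm, Aa Mm, Aa mm, aa Mm, aa mm}

A/I-1 un ·: AA|Aa
A/I-2 ? ·: AA|Aa|aa
A/II-1 ? I-1×I-2: AA|Aa|aa
A/II-2 ? I-1×I-2: AA|Aa|aa
A/II-3 ? ·: AA|Aa|aa
A/III-1 ? II-2×II-3: AA|Aa|aa
A/III-2 ? II-2×II-3: AA|Aa|aa
⇒ A over [I-1,I-2,II-1,II-2,II-3,III-1,III-2]: 248 consistent
M/I-1 un ·: MM|Mm
M/I-2 un ·: MM|Mm
M/II-1 un I-1×I-2: MM|Mm
M/II-2 un I-1×I-2: Mm
M/II-3 ? ·: Mm|mm
M/III-1 ? II-2×II-3: MM|Mm|mm
M/III-2 aff II-2×II-3: mm
⇒ M over [I-1,I-2,II-1,II-2,II-3,III-1,III-2]: 30 consistent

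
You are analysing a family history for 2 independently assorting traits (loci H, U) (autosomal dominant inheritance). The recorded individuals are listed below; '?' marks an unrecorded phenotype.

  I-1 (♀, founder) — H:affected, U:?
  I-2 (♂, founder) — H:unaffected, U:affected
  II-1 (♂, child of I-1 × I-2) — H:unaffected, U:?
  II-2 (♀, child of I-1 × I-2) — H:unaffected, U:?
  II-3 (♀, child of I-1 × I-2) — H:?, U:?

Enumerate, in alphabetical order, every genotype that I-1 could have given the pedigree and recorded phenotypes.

H/I-1 aff ·: Hh
H/I-2 un ·: hh
H/II-1 un I-1×I-2: hh
H/II-2 un I-1×I-2: hh
H/II-3 ? I-1×I-2: hh|Hh
⇒ H over [I-1,I-2,II-1,II-2,II-3]: 2 consistent
U/I-1 ? ·: uu|Uu|UU
U/I-2 aff ·: Uu|UU
U/II-1 ? I-1×I-2: uu|Uu|UU
U/II-2 ? I-1×I-2: uu|Uu|UU
U/II-3 ? I-1×I-2: uu|Uu|UU
⇒ U over [I-1,I-2,II-1,II-2,II-3]: 53 consistent

I-1 ∈ {Hh UU, Hh Uu, Hh uu}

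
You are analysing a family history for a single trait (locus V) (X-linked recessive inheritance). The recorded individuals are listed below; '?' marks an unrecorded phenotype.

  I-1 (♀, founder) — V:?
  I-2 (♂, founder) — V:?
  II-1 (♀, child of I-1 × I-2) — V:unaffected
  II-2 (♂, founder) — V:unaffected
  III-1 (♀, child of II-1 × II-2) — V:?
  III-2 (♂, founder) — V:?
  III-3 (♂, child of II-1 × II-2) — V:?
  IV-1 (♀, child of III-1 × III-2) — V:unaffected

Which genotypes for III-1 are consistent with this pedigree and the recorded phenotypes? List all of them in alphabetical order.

III-1 ∈ {X^VX^V, X^VX^v}

V/I-1 ? ·: X^VX^V|X^VX^v|X^vX^v
V/I-2 ? ·: X^VY|X^vY
V/II-1 un I-1×I-2: X^VX^V|X^VX^v
V/II-2 un ·: X^VY
V/III-1 ? II-1×II-2: X^VX^V|X^VX^v
V/III-2 ? ·: X^VY|X^vY
V/III-3 ? II-1×II-2: X^VY|X^vY
V/IV-1 un III-1×III-2: X^VX^V|X^VX^v
⇒ V over [I-1,I-2,II-1,II-2,III-1,III-2,III-3,IV-1]: 44 consistent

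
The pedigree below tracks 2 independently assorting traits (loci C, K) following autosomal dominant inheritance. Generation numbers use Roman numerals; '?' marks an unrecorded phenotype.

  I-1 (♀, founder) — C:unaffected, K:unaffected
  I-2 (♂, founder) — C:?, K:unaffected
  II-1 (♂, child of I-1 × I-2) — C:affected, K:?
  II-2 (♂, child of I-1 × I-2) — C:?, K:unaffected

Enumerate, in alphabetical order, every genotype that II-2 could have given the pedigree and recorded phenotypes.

C/I-1 un ·: cc
C/I-2 ? ·: Cc|CC
C/II-1 aff I-1×I-2: Cc
C/II-2 ? I-1×I-2: cc|Cc
⇒ C over [I-1,I-2,II-1,II-2]: 3 consistent
K/I-1 un ·: kk
K/I-2 un ·: kk
K/II-1 ? I-1×I-2: kk
K/II-2 un I-1×I-2: kk
⇒ K over [I-1,I-2,II-1,II-2]: 1 consistent

II-2 ∈ {Cc kk, cc kk}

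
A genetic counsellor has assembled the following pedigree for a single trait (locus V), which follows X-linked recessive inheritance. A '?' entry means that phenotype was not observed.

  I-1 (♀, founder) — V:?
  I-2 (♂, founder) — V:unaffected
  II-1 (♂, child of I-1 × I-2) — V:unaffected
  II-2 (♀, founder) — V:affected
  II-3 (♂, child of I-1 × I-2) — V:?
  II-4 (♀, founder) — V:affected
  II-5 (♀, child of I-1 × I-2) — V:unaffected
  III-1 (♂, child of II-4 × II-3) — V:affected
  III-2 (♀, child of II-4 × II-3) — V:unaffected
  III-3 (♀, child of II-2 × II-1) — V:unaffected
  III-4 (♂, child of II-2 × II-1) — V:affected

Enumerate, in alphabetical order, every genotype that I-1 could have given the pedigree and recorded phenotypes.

I-1 ∈ {X^VX^V, X^VX^v}

V/I-1 ? ·: X^VX^V|X^VX^v
V/I-2 un ·: X^VY
V/II-1 un I-1×I-2: X^VY
V/II-2 aff ·: X^vX^v
V/II-3 ? I-1×I-2: X^VY
V/II-4 aff ·: X^vX^v
V/II-5 un I-1×I-2: X^VX^V|X^VX^v
V/III-1 aff II-4×II-3: X^vY
V/III-2 un II-4×II-3: X^VX^v
V/III-3 un II-2×II-1: X^VX^v
V/III-4 aff II-2×II-1: X^vY
⇒ V over [I-1,I-2,II-1,II-2,II-3,II-4,II-5,III-1,III-2,III-3,III-4]: 3 consistent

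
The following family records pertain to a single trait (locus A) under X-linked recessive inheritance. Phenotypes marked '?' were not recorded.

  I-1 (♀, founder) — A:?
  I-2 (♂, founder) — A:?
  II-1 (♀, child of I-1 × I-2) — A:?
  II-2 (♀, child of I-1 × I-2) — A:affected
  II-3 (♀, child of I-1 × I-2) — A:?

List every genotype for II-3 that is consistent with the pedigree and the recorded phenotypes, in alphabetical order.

II-3 ∈ {X^AX^a, X^aX^a}

A/I-1 ? ·: X^AX^a|X^aX^a
A/I-2 ? ·: X^aY
A/II-1 ? I-1×I-2: X^AX^a|X^aX^a
A/II-2 aff I-1×I-2: X^aX^a
A/II-3 ? I-1×I-2: X^AX^a|X^aX^a
⇒ A over [I-1,I-2,II-1,II-2,II-3]: 5 consistent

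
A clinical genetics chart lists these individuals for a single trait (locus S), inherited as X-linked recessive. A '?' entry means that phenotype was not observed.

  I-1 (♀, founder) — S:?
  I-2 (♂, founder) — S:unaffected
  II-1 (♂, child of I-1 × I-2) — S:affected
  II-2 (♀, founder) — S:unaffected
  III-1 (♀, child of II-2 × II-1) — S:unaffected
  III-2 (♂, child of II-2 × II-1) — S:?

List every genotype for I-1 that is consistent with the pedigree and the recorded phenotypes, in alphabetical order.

S/I-1 ? ·: X^SX^s|X^sX^s
S/I-2 un ·: X^SY
S/II-1 aff I-1×I-2: X^sY
S/II-2 un ·: X^SX^S|X^SX^s
S/III-1 un II-2×II-1: X^SX^s
S/III-2 ? II-2×II-1: X^SY|X^sY
⇒ S over [I-1,I-2,II-1,II-2,III-1,III-2]: 6 consistent

I-1 ∈ {X^SX^s, X^sX^s}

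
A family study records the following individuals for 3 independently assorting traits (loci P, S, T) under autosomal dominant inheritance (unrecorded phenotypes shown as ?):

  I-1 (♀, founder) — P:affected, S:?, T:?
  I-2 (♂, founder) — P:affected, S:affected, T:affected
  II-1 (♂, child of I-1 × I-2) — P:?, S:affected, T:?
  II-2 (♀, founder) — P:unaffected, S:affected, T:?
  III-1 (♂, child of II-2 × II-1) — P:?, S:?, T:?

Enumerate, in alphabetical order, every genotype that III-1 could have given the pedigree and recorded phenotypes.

III-1 ∈ {Pp SS TT, Pp SS Tt, Pp SS tt, Pp Ss TT, Pp Ss Tt, Pp Ss tt, Pp ss TT, Pp ss Tt, Pp ss tt, pp SS TT, pp SS Tt, pp SS tt, pp Ss TT, pp Ss Tt, pp Ss tt, pp ss TT, pp ss Tt, pp ss tt}

P/I-1 aff ·: Pp|PP
P/I-2 aff ·: Pp|PP
P/II-1 ? I-1×I-2: pp|Pp|PP
P/II-2 un ·: pp
P/III-1 ? II-2×II-1: pp|Pp
⇒ P over [I-1,I-2,II-1,II-2,III-1]: 11 consistent
S/I-1 ? ·: ss|Ss|SS
S/I-2 aff ·: Ss|SS
S/II-1 aff I-1×I-2: Ss|SS
S/II-2 aff ·: Ss|SS
S/III-1 ? II-2×II-1: ss|Ss|SS
⇒ S over [I-1,I-2,II-1,II-2,III-1]: 37 consistent
T/I-1 ? ·: tt|Tt|TT
T/I-2 aff ·: Tt|TT
T/II-1 ? I-1×I-2: tt|Tt|TT
T/II-2 ? ·: tt|Tt|TT
T/III-1 ? II-2×II-1: tt|Tt|TT
⇒ T over [I-1,I-2,II-1,II-2,III-1]: 59 consistent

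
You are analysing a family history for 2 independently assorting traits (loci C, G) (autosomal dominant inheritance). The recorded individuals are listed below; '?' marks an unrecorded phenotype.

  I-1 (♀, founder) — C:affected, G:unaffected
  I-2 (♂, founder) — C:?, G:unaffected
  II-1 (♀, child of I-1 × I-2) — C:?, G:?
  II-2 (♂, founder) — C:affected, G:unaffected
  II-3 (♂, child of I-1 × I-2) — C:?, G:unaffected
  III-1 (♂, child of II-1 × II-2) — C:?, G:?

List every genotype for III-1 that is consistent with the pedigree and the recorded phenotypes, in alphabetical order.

C/I-1 aff ·: Cc|CC
C/I-2 ? ·: cc|Cc|CC
C/II-1 ? I-1×I-2: cc|Cc|CC
C/II-2 aff ·: Cc|CC
C/II-3 ? I-1×I-2: cc|Cc|CC
C/III-1 ? II-1×II-2: cc|Cc|CC
⇒ C over [I-1,I-2,II-1,II-2,II-3,III-1]: 89 consistent
G/I-1 un ·: gg
G/I-2 un ·: gg
G/II-1 ? I-1×I-2: gg
G/II-2 un ·: gg
G/II-3 un I-1×I-2: gg
G/III-1 ? II-1×II-2: gg
⇒ G over [I-1,I-2,II-1,II-2,II-3,III-1]: 1 consistent

III-1 ∈ {CC gg, Cc gg, cc gg}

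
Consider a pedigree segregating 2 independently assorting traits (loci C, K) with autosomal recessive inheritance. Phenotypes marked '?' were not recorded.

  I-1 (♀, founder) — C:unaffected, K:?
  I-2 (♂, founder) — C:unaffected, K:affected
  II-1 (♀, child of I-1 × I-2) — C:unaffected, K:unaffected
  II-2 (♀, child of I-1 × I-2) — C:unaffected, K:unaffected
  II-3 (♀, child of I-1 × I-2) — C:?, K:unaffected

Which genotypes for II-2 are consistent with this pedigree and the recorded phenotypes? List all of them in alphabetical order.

C/I-1 un ·: CC|Cc
C/I-2 un ·: CC|Cc
C/II-1 un I-1×I-2: CC|Cc
C/II-2 un I-1×I-2: CC|Cc
C/II-3 ? I-1×I-2: CC|Cc|cc
⇒ C over [I-1,I-2,II-1,II-2,II-3]: 29 consistent
K/I-1 ? ·: KK|Kk
K/I-2 aff ·: kk
K/II-1 un I-1×I-2: Kk
K/II-2 un I-1×I-2: Kk
K/II-3 un I-1×I-2: Kk
⇒ K over [I-1,I-2,II-1,II-2,II-3]: 2 consistent

II-2 ∈ {CC Kk, Cc Kk}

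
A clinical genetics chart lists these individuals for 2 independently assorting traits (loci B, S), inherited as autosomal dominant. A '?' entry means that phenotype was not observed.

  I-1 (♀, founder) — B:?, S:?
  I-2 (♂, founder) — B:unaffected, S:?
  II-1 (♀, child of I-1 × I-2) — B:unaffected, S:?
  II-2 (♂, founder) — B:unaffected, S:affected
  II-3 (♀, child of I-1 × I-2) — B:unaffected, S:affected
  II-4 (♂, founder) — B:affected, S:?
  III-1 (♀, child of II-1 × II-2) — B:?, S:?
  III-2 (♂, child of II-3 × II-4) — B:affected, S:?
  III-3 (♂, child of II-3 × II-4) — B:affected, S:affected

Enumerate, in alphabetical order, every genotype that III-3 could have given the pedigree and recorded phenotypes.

III-3 ∈ {Bb SS, Bb Ss}

B/I-1 ? ·: bb|Bb
B/I-2 un ·: bb
B/II-1 un I-1×I-2: bb
B/II-2 un ·: bb
B/II-3 un I-1×I-2: bb
B/II-4 aff ·: Bb|BB
B/III-1 ? II-1×II-2: bb
B/III-2 aff II-3×II-4: Bb
B/III-3 aff II-3×II-4: Bb
⇒ B over [I-1,I-2,II-1,II-2,II-3,II-4,III-1,III-2,III-3]: 4 consistent
S/I-1 ? ·: ss|Ss|SS
S/I-2 ? ·: ss|Ss|SS
S/II-1 ? I-1×I-2: ss|Ss|SS
S/II-2 aff ·: Ss|SS
S/II-3 aff I-1×I-2: Ss|SS
S/II-4 ? ·: ss|Ss|SS
S/III-1 ? II-1×II-2: ss|Ss|SS
S/III-2 ? II-3×II-4: ss|Ss|SS
S/III-3 aff II-3×II-4: Ss|SS
⇒ S over [I-1,I-2,II-1,II-2,II-3,II-4,III-1,III-2,III-3]: 816 consistent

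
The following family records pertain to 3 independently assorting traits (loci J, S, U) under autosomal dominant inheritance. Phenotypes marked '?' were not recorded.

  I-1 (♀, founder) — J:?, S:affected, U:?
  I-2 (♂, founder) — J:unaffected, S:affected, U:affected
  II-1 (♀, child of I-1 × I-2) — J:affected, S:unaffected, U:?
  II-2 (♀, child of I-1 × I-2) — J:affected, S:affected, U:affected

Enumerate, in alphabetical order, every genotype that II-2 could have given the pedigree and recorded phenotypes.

II-2 ∈ {Jj SS UU, Jj SS Uu, Jj Ss UU, Jj Ss Uu}

J/I-1 ? ·: Jj|JJ
J/I-2 un ·: jj
J/II-1 aff I-1×I-2: Jj
J/II-2 aff I-1×I-2: Jj
⇒ J over [I-1,I-2,II-1,II-2]: 2 consistent
S/I-1 aff ·: Ss
S/I-2 aff ·: Ss
S/II-1 un I-1×I-2: ss
S/II-2 aff I-1×I-2: Ss|SS
⇒ S over [I-1,I-2,II-1,II-2]: 2 consistent
U/I-1 ? ·: uu|Uu|UU
U/I-2 aff ·: Uu|UU
U/II-1 ? I-1×I-2: uu|Uu|UU
U/II-2 aff I-1×I-2: Uu|UU
⇒ U over [I-1,I-2,II-1,II-2]: 18 consistent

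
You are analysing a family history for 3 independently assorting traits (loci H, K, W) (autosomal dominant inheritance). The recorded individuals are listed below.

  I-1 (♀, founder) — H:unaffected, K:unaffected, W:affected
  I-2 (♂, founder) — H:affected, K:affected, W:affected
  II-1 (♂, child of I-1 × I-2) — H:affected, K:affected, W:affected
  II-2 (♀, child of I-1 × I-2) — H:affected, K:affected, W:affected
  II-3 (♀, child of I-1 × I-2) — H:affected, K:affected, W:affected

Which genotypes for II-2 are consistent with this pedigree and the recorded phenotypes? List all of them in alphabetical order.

II-2 ∈ {Hh Kk WW, Hh Kk Ww}

H/I-1 un ·: hh
H/I-2 aff ·: Hh|HH
H/II-1 aff I-1×I-2: Hh
H/II-2 aff I-1×I-2: Hh
H/II-3 aff I-1×I-2: Hh
⇒ H over [I-1,I-2,II-1,II-2,II-3]: 2 consistent
K/I-1 un ·: kk
K/I-2 aff ·: Kk|KK
K/II-1 aff I-1×I-2: Kk
K/II-2 aff I-1×I-2: Kk
K/II-3 aff I-1×I-2: Kk
⇒ K over [I-1,I-2,II-1,II-2,II-3]: 2 consistent
W/I-1 aff ·: Ww|WW
W/I-2 aff ·: Ww|WW
W/II-1 aff I-1×I-2: Ww|WW
W/II-2 aff I-1×I-2: Ww|WW
W/II-3 aff I-1×I-2: Ww|WW
⇒ W over [I-1,I-2,II-1,II-2,II-3]: 25 consistent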